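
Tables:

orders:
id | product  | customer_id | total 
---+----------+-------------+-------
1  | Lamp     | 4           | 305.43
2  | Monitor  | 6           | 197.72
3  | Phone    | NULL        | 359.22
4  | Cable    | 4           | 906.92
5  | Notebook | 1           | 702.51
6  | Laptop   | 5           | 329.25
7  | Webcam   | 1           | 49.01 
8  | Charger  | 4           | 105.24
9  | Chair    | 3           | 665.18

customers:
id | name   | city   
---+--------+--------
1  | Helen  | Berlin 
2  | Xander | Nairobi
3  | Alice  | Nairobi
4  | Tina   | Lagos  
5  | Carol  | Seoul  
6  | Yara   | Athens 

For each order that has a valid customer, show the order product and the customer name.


INNER JOIN keeps only orders rows whose customer_id matches an id in customers. Walk through each order:
  - order 1 (Lamp): customer_id=4 -> matches Tina
  - order 2 (Monitor): customer_id=6 -> matches Yara
  - order 3 (Phone): customer_id=NULL, no match -> dropped
  - order 4 (Cable): customer_id=4 -> matches Tina
  - order 5 (Notebook): customer_id=1 -> matches Helen
  - order 6 (Laptop): customer_id=5 -> matches Carol
  - order 7 (Webcam): customer_id=1 -> matches Helen
  - order 8 (Charger): customer_id=4 -> matches Tina
  - order 9 (Chair): customer_id=3 -> matches Alice
So 1 of 9 rows is dropped.

SQL:
SELECT a.product, b.name AS customer
FROM orders a
INNER JOIN customers b ON a.customer_id = b.id

Result:
product  | customer
---------+---------
Lamp     | Tina    
Monitor  | Yara    
Cable    | Tina    
Notebook | Helen   
Laptop   | Carol   
Webcam   | Helen   
Charger  | Tina    
Chair    | Alice   


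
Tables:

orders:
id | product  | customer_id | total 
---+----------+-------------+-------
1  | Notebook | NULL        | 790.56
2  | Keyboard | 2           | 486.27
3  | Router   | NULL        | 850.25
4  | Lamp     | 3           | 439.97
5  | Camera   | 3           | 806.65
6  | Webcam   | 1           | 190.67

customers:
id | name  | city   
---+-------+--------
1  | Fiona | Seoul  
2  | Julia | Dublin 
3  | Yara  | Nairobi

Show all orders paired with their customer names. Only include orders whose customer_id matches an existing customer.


INNER JOIN keeps only orders rows whose customer_id matches an id in customers. Walk through each order:
  - order 1 (Notebook): customer_id=NULL, no match -> dropped
  - order 2 (Keyboard): customer_id=2 -> matches Julia
  - order 3 (Router): customer_id=NULL, no match -> dropped
  - order 4 (Lamp): customer_id=3 -> matches Yara
  - order 5 (Camera): customer_id=3 -> matches Yara
  - order 6 (Webcam): customer_id=1 -> matches Fiona
So 2 of 6 rows are dropped.

SQL:
SELECT a.product, b.name AS customer
FROM orders a
INNER JOIN customers b ON a.customer_id = b.id

Result:
product  | customer
---------+---------
Keyboard | Julia   
Lamp     | Yara    
Camera   | Yara    
Webcam   | Fiona   


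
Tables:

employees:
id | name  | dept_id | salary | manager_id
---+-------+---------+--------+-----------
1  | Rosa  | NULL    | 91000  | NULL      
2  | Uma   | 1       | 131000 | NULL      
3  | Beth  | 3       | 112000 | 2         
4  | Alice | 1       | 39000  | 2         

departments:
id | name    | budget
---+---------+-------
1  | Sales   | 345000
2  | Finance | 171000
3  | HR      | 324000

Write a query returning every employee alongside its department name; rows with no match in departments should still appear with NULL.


LEFT JOIN keeps every row from employees (the left table); where dept_id has no match in departments, the department columns become NULL. Walk through each employee:
  - employee 1 (Rosa): dept_id=NULL, no match -> kept with NULL
  - employee 2 (Uma): dept_id=1 -> matches Sales
  - employee 3 (Beth): dept_id=3 -> matches HR
  - employee 4 (Alice): dept_id=1 -> matches Sales
All 4 rows appear; 1 has NULL department.

SQL:
SELECT a.name, b.name AS department
FROM employees a
LEFT JOIN departments b ON a.dept_id = b.id

Result:
name  | department
------+-----------
Rosa  | NULL      
Uma   | Sales     
Beth  | HR        
Alice | Sales     


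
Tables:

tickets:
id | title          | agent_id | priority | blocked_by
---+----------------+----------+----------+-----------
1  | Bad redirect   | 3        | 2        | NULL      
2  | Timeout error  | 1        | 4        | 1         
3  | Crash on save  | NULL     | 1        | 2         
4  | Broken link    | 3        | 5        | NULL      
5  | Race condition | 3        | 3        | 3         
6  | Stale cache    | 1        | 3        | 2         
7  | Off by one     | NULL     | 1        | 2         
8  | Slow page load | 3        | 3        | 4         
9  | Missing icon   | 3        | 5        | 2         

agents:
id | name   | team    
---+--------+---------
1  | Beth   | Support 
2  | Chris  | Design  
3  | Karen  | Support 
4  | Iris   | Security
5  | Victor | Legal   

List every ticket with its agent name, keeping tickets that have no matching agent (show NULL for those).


LEFT JOIN keeps every row from tickets (the left table); where agent_id has no match in agents, the agent columns become NULL. Walk through each ticket:
  - ticket 1 (Bad redirect): agent_id=3 -> matches Karen
  - ticket 2 (Timeout error): agent_id=1 -> matches Beth
  - ticket 3 (Crash on save): agent_id=NULL, no match -> kept with NULL
  - ticket 4 (Broken link): agent_id=3 -> matches Karen
  - ticket 5 (Race condition): agent_id=3 -> matches Karen
  - ticket 6 (Stale cache): agent_id=1 -> matches Beth
  - ticket 7 (Off by one): agent_id=NULL, no match -> kept with NULL
  - ticket 8 (Slow page load): agent_id=3 -> matches Karen
  - ticket 9 (Missing icon): agent_id=3 -> matches Karen
All 9 rows appear; 2 have NULL agent.

SQL:
SELECT a.title, b.name AS agent
FROM tickets a
LEFT JOIN agents b ON a.agent_id = b.id

Result:
title          | agent
---------------+------
Bad redirect   | Karen
Timeout error  | Beth 
Crash on save  | NULL 
Broken link    | Karen
Race condition | Karen
Stale cache    | Beth 
Off by one     | NULL 
Slow page load | Karen
Missing icon   | Karen


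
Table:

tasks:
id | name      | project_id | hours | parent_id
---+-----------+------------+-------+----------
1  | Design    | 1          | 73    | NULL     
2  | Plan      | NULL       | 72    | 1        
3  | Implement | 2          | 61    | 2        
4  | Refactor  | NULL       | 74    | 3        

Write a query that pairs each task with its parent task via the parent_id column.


This is a self-join: tasks is joined to a second copy of itself, matching each row's parent_id to another row's id. Use LEFT JOIN so rows with parent_id=NULL are kept.
  - task 1 (Design): parent_id=NULL -> NULL
  - task 2 (Plan): parent_id=1 -> Design
  - task 3 (Implement): parent_id=2 -> Plan
  - task 4 (Refactor): parent_id=3 -> Implement

SQL:
SELECT a.name AS item, b.name AS parent
FROM tasks a
LEFT JOIN tasks b ON a.parent_id = b.id

Result:
item      | parent   
----------+----------
Design    | NULL     
Plan      | Design   
Implement | Plan     
Refactor  | Implement


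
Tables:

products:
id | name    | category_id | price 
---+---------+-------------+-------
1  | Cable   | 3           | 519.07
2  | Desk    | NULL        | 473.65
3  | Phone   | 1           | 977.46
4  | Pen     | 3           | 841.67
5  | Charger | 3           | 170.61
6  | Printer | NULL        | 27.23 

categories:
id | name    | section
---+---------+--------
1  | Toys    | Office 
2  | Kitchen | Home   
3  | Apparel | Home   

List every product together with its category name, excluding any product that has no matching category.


INNER JOIN keeps only products rows whose category_id matches an id in categories. Walk through each product:
  - product 1 (Cable): category_id=3 -> matches Apparel
  - product 2 (Desk): category_id=NULL, no match -> dropped
  - product 3 (Phone): category_id=1 -> matches Toys
  - product 4 (Pen): category_id=3 -> matches Apparel
  - product 5 (Charger): category_id=3 -> matches Apparel
  - product 6 (Printer): category_id=NULL, no match -> dropped
So 2 of 6 rows are dropped.

SQL:
SELECT a.name, b.name AS category
FROM products a
INNER JOIN categories b ON a.category_id = b.id

Result:
name    | category
--------+---------
Cable   | Apparel 
Phone   | Toys    
Pen     | Apparel 
Charger | Apparel 


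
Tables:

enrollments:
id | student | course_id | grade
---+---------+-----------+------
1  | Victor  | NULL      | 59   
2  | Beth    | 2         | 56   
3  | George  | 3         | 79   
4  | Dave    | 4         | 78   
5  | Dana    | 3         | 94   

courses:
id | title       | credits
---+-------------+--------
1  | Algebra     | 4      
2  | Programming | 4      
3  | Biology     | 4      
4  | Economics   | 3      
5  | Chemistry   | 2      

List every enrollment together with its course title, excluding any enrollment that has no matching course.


INNER JOIN keeps only enrollments rows whose course_id matches an id in courses. Walk through each enrollment:
  - enrollment 1 (Victor): course_id=NULL, no match -> dropped
  - enrollment 2 (Beth): course_id=2 -> matches Programming
  - enrollment 3 (George): course_id=3 -> matches Biology
  - enrollment 4 (Dave): course_id=4 -> matches Economics
  - enrollment 5 (Dana): course_id=3 -> matches Biology
So 1 of 5 rows is dropped.

SQL:
SELECT a.student, b.title AS course
FROM enrollments a
INNER JOIN courses b ON a.course_id = b.id

Result:
student | course     
--------+------------
Beth    | Programming
George  | Biology    
Dave    | Economics  
Dana    | Biology    


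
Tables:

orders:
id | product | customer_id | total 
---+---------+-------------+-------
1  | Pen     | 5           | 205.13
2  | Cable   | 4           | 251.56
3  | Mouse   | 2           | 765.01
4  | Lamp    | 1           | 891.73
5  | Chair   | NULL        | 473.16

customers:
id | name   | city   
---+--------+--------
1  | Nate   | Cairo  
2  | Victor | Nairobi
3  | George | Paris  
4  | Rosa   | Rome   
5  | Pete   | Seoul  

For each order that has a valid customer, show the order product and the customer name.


INNER JOIN keeps only orders rows whose customer_id matches an id in customers. Walk through each order:
  - order 1 (Pen): customer_id=5 -> matches Pete
  - order 2 (Cable): customer_id=4 -> matches Rosa
  - order 3 (Mouse): customer_id=2 -> matches Victor
  - order 4 (Lamp): customer_id=1 -> matches Nate
  - order 5 (Chair): customer_id=NULL, no match -> dropped
So 1 of 5 rows is dropped.

SQL:
SELECT a.product, b.name AS customer
FROM orders a
INNER JOIN customers b ON a.customer_id = b.id

Result:
product | customer
--------+---------
Pen     | Pete    
Cable   | Rosa    
Mouse   | Victor  
Lamp    | Nate    


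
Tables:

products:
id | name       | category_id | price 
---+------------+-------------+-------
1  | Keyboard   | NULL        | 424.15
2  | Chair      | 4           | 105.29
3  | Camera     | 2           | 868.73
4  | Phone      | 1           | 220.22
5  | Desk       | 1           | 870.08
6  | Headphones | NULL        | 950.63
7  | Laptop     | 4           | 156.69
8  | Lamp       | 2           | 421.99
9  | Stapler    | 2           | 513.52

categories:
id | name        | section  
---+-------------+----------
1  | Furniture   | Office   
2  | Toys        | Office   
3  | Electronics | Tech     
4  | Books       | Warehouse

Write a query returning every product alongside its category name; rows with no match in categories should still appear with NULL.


LEFT JOIN keeps every row from products (the left table); where category_id has no match in categories, the category columns become NULL. Walk through each product:
  - product 1 (Keyboard): category_id=NULL, no match -> kept with NULL
  - product 2 (Chair): category_id=4 -> matches Books
  - product 3 (Camera): category_id=2 -> matches Toys
  - product 4 (Phone): category_id=1 -> matches Furniture
  - product 5 (Desk): category_id=1 -> matches Furniture
  - product 6 (Headphones): category_id=NULL, no match -> kept with NULL
  - product 7 (Laptop): category_id=4 -> matches Books
  - product 8 (Lamp): category_id=2 -> matches Toys
  - product 9 (Stapler): category_id=2 -> matches Toys
All 9 rows appear; 2 have NULL category.

SQL:
SELECT a.name, b.name AS category
FROM products a
LEFT JOIN categories b ON a.category_id = b.id

Result:
name       | category 
-----------+----------
Keyboard   | NULL     
Chair      | Books    
Camera     | Toys     
Phone      | Furniture
Desk       | Furniture
Headphones | NULL     
Laptop     | Books    
Lamp       | Toys     
Stapler    | Toys     


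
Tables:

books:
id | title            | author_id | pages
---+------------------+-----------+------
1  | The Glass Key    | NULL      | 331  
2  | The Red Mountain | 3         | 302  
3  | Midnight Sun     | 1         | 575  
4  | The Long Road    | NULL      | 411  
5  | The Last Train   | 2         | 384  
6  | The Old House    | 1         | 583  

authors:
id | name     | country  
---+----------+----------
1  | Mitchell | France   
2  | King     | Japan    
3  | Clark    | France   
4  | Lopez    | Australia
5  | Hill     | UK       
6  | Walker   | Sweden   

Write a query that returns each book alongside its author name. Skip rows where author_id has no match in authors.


INNER JOIN keeps only books rows whose author_id matches an id in authors. Walk through each book:
  - book 1 (The Glass Key): author_id=NULL, no match -> dropped
  - book 2 (The Red Mountain): author_id=3 -> matches Clark
  - book 3 (Midnight Sun): author_id=1 -> matches Mitchell
  - book 4 (The Long Road): author_id=NULL, no match -> dropped
  - book 5 (The Last Train): author_id=2 -> matches King
  - book 6 (The Old House): author_id=1 -> matches Mitchell
So 2 of 6 rows are dropped.

SQL:
SELECT a.title, b.name AS author
FROM books a
INNER JOIN authors b ON a.author_id = b.id

Result:
title            | author  
-----------------+---------
The Red Mountain | Clark   
Midnight Sun     | Mitchell
The Last Train   | King    
The Old House    | Mitchell


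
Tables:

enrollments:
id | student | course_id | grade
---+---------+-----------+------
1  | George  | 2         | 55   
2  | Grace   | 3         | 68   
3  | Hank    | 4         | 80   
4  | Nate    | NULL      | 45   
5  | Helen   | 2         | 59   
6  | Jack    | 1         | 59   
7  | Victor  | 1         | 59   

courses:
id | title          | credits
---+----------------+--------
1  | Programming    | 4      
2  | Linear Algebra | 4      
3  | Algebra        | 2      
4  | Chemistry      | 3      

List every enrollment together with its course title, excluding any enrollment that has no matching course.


INNER JOIN keeps only enrollments rows whose course_id matches an id in courses. Walk through each enrollment:
  - enrollment 1 (George): course_id=2 -> matches Linear Algebra
  - enrollment 2 (Grace): course_id=3 -> matches Algebra
  - enrollment 3 (Hank): course_id=4 -> matches Chemistry
  - enrollment 4 (Nate): course_id=NULL, no match -> dropped
  - enrollment 5 (Helen): course_id=2 -> matches Linear Algebra
  - enrollment 6 (Jack): course_id=1 -> matches Programming
  - enrollment 7 (Victor): course_id=1 -> matches Programming
So 1 of 7 rows is dropped.

SQL:
SELECT a.student, b.title AS course
FROM enrollments a
INNER JOIN courses b ON a.course_id = b.id

Result:
student | course        
--------+---------------
George  | Linear Algebra
Grace   | Algebra       
Hank    | Chemistry     
Helen   | Linear Algebra
Jack    | Programming   
Victor  | Programming   


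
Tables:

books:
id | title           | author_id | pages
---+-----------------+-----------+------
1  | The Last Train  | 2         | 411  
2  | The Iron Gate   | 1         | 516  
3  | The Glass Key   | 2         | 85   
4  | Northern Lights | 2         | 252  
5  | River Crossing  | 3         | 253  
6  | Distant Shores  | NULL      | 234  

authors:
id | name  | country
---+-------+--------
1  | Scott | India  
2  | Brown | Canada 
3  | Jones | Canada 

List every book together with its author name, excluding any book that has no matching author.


INNER JOIN keeps only books rows whose author_id matches an id in authors. Walk through each book:
  - book 1 (The Last Train): author_id=2 -> matches Brown
  - book 2 (The Iron Gate): author_id=1 -> matches Scott
  - book 3 (The Glass Key): author_id=2 -> matches Brown
  - book 4 (Northern Lights): author_id=2 -> matches Brown
  - book 5 (River Crossing): author_id=3 -> matches Jones
  - book 6 (Distant Shores): author_id=NULL, no match -> dropped
So 1 of 6 rows is dropped.

SQL:
SELECT a.title, b.name AS author
FROM books a
INNER JOIN authors b ON a.author_id = b.id

Result:
title           | author
----------------+-------
The Last Train  | Brown 
The Iron Gate   | Scott 
The Glass Key   | Brown 
Northern Lights | Brown 
River Crossing  | Jones 


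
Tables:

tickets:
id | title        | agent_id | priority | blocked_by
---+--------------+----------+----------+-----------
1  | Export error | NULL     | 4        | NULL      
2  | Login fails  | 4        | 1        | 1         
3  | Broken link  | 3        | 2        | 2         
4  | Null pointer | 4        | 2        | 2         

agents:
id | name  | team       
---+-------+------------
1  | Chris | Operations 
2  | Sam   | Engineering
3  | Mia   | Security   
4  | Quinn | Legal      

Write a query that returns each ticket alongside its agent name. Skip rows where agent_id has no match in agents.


INNER JOIN keeps only tickets rows whose agent_id matches an id in agents. Walk through each ticket:
  - ticket 1 (Export error): agent_id=NULL, no match -> dropped
  - ticket 2 (Login fails): agent_id=4 -> matches Quinn
  - ticket 3 (Broken link): agent_id=3 -> matches Mia
  - ticket 4 (Null pointer): agent_id=4 -> matches Quinn
So 1 of 4 rows is dropped.

SQL:
SELECT a.title, b.name AS agent
FROM tickets a
INNER JOIN agents b ON a.agent_id = b.id

Result:
title        | agent
-------------+------
Login fails  | Quinn
Broken link  | Mia  
Null pointer | Quinn


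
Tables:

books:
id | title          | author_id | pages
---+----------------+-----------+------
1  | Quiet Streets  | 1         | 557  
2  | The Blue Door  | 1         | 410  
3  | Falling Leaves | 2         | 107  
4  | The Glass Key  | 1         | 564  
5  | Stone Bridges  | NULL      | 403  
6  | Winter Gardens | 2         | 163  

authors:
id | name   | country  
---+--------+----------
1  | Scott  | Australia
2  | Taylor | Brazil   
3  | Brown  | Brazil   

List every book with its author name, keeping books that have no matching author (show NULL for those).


LEFT JOIN keeps every row from books (the left table); where author_id has no match in authors, the author columns become NULL. Walk through each book:
  - book 1 (Quiet Streets): author_id=1 -> matches Scott
  - book 2 (The Blue Door): author_id=1 -> matches Scott
  - book 3 (Falling Leaves): author_id=2 -> matches Taylor
  - book 4 (The Glass Key): author_id=1 -> matches Scott
  - book 5 (Stone Bridges): author_id=NULL, no match -> kept with NULL
  - book 6 (Winter Gardens): author_id=2 -> matches Taylor
All 6 rows appear; 1 has NULL author.

SQL:
SELECT a.title, b.name AS author
FROM books a
LEFT JOIN authors b ON a.author_id = b.id

Result:
title          | author
---------------+-------
Quiet Streets  | Scott 
The Blue Door  | Scott 
Falling Leaves | Taylor
The Glass Key  | Scott 
Stone Bridges  | NULL  
Winter Gardens | Taylor


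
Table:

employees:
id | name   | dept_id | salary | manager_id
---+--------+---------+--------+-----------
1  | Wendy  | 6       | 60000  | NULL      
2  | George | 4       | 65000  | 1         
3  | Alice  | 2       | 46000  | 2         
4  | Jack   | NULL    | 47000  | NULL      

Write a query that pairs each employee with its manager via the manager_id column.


This is a self-join: employees is joined to a second copy of itself, matching each row's manager_id to another row's id. Use LEFT JOIN so rows with manager_id=NULL are kept.
  - employee 1 (Wendy): manager_id=NULL -> NULL
  - employee 2 (George): manager_id=1 -> Wendy
  - employee 3 (Alice): manager_id=2 -> George
  - employee 4 (Jack): manager_id=NULL -> NULL

SQL:
SELECT a.name AS item, b.name AS manager
FROM employees a
LEFT JOIN employees b ON a.manager_id = b.id

Result:
item   | manager
-------+--------
Wendy  | NULL   
George | Wendy  
Alice  | George 
Jack   | NULL   


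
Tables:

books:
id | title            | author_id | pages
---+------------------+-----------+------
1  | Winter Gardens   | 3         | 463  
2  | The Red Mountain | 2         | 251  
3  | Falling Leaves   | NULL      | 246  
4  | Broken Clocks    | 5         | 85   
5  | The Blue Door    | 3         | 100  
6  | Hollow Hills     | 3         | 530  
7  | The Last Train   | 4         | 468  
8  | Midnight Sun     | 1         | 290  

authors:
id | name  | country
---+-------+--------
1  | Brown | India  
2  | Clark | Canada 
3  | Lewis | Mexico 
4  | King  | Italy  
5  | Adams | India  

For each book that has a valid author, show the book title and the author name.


INNER JOIN keeps only books rows whose author_id matches an id in authors. Walk through each book:
  - book 1 (Winter Gardens): author_id=3 -> matches Lewis
  - book 2 (The Red Mountain): author_id=2 -> matches Clark
  - book 3 (Falling Leaves): author_id=NULL, no match -> dropped
  - book 4 (Broken Clocks): author_id=5 -> matches Adams
  - book 5 (The Blue Door): author_id=3 -> matches Lewis
  - book 6 (Hollow Hills): author_id=3 -> matches Lewis
  - book 7 (The Last Train): author_id=4 -> matches King
  - book 8 (Midnight Sun): author_id=1 -> matches Brown
So 1 of 8 rows is dropped.

SQL:
SELECT a.title, b.name AS author
FROM books a
INNER JOIN authors b ON a.author_id = b.id

Result:
title            | author
-----------------+-------
Winter Gardens   | Lewis 
The Red Mountain | Clark 
Broken Clocks    | Adams 
The Blue Door    | Lewis 
Hollow Hills     | Lewis 
The Last Train   | King  
Midnight Sun     | Brown 


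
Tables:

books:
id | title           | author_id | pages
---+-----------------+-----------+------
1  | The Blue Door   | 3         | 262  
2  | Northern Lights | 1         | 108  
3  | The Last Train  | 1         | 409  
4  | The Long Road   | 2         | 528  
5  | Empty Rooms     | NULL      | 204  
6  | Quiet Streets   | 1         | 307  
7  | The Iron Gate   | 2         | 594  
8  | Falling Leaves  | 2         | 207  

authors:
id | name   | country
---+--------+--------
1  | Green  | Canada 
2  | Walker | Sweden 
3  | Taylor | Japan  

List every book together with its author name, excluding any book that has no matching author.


INNER JOIN keeps only books rows whose author_id matches an id in authors. Walk through each book:
  - book 1 (The Blue Door): author_id=3 -> matches Taylor
  - book 2 (Northern Lights): author_id=1 -> matches Green
  - book 3 (The Last Train): author_id=1 -> matches Green
  - book 4 (The Long Road): author_id=2 -> matches Walker
  - book 5 (Empty Rooms): author_id=NULL, no match -> dropped
  - book 6 (Quiet Streets): author_id=1 -> matches Green
  - book 7 (The Iron Gate): author_id=2 -> matches Walker
  - book 8 (Falling Leaves): author_id=2 -> matches Walker
So 1 of 8 rows is dropped.

SQL:
SELECT a.title, b.name AS author
FROM books a
INNER JOIN authors b ON a.author_id = b.id

Result:
title           | author
----------------+-------
The Blue Door   | Taylor
Northern Lights | Green 
The Last Train  | Green 
The Long Road   | Walker
Quiet Streets   | Green 
The Iron Gate   | Walker
Falling Leaves  | Walker


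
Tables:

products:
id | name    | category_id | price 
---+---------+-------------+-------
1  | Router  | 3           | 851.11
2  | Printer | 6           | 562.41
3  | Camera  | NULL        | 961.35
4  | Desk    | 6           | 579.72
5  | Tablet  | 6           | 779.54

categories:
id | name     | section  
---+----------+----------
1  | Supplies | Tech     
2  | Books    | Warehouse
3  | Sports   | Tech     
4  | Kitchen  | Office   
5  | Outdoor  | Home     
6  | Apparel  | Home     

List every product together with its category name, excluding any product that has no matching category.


INNER JOIN keeps only products rows whose category_id matches an id in categories. Walk through each product:
  - product 1 (Router): category_id=3 -> matches Sports
  - product 2 (Printer): category_id=6 -> matches Apparel
  - product 3 (Camera): category_id=NULL, no match -> dropped
  - product 4 (Desk): category_id=6 -> matches Apparel
  - product 5 (Tablet): category_id=6 -> matches Apparel
So 1 of 5 rows is dropped.

SQL:
SELECT a.name, b.name AS category
FROM products a
INNER JOIN categories b ON a.category_id = b.id

Result:
name    | category
--------+---------
Router  | Sports  
Printer | Apparel 
Desk    | Apparel 
Tablet  | Apparel 


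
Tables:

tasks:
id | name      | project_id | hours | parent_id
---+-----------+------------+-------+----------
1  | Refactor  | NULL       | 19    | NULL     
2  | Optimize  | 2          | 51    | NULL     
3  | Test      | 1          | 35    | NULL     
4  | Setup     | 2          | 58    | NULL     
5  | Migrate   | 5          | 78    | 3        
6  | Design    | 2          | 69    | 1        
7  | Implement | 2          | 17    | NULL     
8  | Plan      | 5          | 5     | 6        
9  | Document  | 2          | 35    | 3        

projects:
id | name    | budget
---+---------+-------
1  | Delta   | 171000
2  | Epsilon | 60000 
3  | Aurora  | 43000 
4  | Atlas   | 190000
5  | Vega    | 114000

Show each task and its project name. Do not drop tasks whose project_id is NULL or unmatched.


LEFT JOIN keeps every row from tasks (the left table); where project_id has no match in projects, the project columns become NULL. Walk through each task:
  - task 1 (Refactor): project_id=NULL, no match -> kept with NULL
  - task 2 (Optimize): project_id=2 -> matches Epsilon
  - task 3 (Test): project_id=1 -> matches Delta
  - task 4 (Setup): project_id=2 -> matches Epsilon
  - task 5 (Migrate): project_id=5 -> matches Vega
  - task 6 (Design): project_id=2 -> matches Epsilon
  - task 7 (Implement): project_id=2 -> matches Epsilon
  - task 8 (Plan): project_id=5 -> matches Vega
  - task 9 (Document): project_id=2 -> matches Epsilon
All 9 rows appear; 1 has NULL project.

SQL:
SELECT a.name, b.name AS project
FROM tasks a
LEFT JOIN projects b ON a.project_id = b.id

Result:
name      | project
----------+--------
Refactor  | NULL   
Optimize  | Epsilon
Test      | Delta  
Setup     | Epsilon
Migrate   | Vega   
Design    | Epsilon
Implement | Epsilon
Plan      | Vega   
Document  | Epsilon


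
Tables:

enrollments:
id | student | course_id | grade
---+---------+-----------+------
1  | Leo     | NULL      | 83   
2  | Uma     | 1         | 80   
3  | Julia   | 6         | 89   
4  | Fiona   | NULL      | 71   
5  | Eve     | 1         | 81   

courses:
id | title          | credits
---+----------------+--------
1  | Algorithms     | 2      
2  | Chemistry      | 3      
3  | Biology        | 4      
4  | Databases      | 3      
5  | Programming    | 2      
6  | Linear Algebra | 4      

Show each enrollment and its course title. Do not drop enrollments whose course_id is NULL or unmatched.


LEFT JOIN keeps every row from enrollments (the left table); where course_id has no match in courses, the course columns become NULL. Walk through each enrollment:
  - enrollment 1 (Leo): course_id=NULL, no match -> kept with NULL
  - enrollment 2 (Uma): course_id=1 -> matches Algorithms
  - enrollment 3 (Julia): course_id=6 -> matches Linear Algebra
  - enrollment 4 (Fiona): course_id=NULL, no match -> kept with NULL
  - enrollment 5 (Eve): course_id=1 -> matches Algorithms
All 5 rows appear; 2 have NULL course.

SQL:
SELECT a.student, b.title AS course
FROM enrollments a
LEFT JOIN courses b ON a.course_id = b.id

Result:
student | course        
--------+---------------
Leo     | NULL          
Uma     | Algorithms    
Julia   | Linear Algebra
Fiona   | NULL          
Eve     | Algorithms    


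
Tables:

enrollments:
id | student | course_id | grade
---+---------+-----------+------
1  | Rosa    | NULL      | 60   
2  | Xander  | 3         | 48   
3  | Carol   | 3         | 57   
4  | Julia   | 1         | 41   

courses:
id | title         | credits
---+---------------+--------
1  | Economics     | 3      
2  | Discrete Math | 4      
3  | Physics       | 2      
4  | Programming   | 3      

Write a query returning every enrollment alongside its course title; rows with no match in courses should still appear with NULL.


LEFT JOIN keeps every row from enrollments (the left table); where course_id has no match in courses, the course columns become NULL. Walk through each enrollment:
  - enrollment 1 (Rosa): course_id=NULL, no match -> kept with NULL
  - enrollment 2 (Xander): course_id=3 -> matches Physics
  - enrollment 3 (Carol): course_id=3 -> matches Physics
  - enrollment 4 (Julia): course_id=1 -> matches Economics
All 4 rows appear; 1 has NULL course.

SQL:
SELECT a.student, b.title AS course
FROM enrollments a
LEFT JOIN courses b ON a.course_id = b.id

Result:
student | course   
--------+----------
Rosa    | NULL     
Xander  | Physics  
Carol   | Physics  
Julia   | Economics


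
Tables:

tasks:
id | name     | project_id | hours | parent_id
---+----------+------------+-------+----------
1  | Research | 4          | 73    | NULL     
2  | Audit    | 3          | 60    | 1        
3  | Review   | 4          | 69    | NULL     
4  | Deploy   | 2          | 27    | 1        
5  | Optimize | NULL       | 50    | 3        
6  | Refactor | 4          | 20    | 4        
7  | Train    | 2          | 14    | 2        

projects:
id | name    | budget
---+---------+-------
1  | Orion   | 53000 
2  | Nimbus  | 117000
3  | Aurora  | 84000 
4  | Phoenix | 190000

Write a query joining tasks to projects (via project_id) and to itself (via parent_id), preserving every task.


Two LEFT JOINs from the same base table tasks: one to projects via project_id, one to tasks itself via parent_id. Both are LEFT so every task is preserved.
Match against projects:
  - task 1 (Research): project_id=4 -> matches Phoenix
  - task 2 (Audit): project_id=3 -> matches Aurora
  - task 3 (Review): project_id=4 -> matches Phoenix
  - task 4 (Deploy): project_id=2 -> matches Nimbus
  - task 5 (Optimize): project_id=NULL, no match -> kept with NULL
  - task 6 (Refactor): project_id=4 -> matches Phoenix
  - task 7 (Train): project_id=2 -> matches Nimbus
Match against tasks (self):
  - task 1 (Research): parent_id=NULL -> NULL
  - task 2 (Audit): parent_id=1 -> Research
  - task 3 (Review): parent_id=NULL -> NULL
  - task 4 (Deploy): parent_id=1 -> Research
  - task 5 (Optimize): parent_id=3 -> Review
  - task 6 (Refactor): parent_id=4 -> Deploy
  - task 7 (Train): parent_id=2 -> Audit

SQL:
SELECT a.name, b.name AS project, c.name AS parent
FROM tasks a
LEFT JOIN projects b ON a.project_id = b.id
LEFT JOIN tasks c ON a.parent_id = c.id

Result:
name     | project | parent  
---------+---------+---------
Research | Phoenix | NULL    
Audit    | Aurora  | Research
Review   | Phoenix | NULL    
Deploy   | Nimbus  | Research
Optimize | NULL    | Review  
Refactor | Phoenix | Deploy  
Train    | Nimbus  | Audit   


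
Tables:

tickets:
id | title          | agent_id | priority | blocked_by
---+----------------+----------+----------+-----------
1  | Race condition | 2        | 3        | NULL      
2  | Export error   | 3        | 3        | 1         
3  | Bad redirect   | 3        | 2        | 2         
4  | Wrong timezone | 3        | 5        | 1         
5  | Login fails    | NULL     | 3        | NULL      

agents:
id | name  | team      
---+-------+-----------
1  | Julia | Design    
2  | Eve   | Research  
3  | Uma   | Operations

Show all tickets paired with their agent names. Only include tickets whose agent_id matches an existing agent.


INNER JOIN keeps only tickets rows whose agent_id matches an id in agents. Walk through each ticket:
  - ticket 1 (Race condition): agent_id=2 -> matches Eve
  - ticket 2 (Export error): agent_id=3 -> matches Uma
  - ticket 3 (Bad redirect): agent_id=3 -> matches Uma
  - ticket 4 (Wrong timezone): agent_id=3 -> matches Uma
  - ticket 5 (Login fails): agent_id=NULL, no match -> dropped
So 1 of 5 rows is dropped.

SQL:
SELECT a.title, b.name AS agent
FROM tickets a
INNER JOIN agents b ON a.agent_id = b.id

Result:
title          | agent
---------------+------
Race condition | Eve  
Export error   | Uma  
Bad redirect   | Uma  
Wrong timezone | Uma  


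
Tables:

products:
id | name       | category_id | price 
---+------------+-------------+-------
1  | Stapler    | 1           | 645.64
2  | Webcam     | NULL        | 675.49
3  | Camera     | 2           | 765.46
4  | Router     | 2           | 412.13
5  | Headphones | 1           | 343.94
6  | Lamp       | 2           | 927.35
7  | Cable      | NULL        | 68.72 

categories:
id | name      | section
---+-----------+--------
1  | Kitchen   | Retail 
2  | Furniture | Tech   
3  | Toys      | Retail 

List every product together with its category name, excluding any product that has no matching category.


INNER JOIN keeps only products rows whose category_id matches an id in categories. Walk through each product:
  - product 1 (Stapler): category_id=1 -> matches Kitchen
  - product 2 (Webcam): category_id=NULL, no match -> dropped
  - product 3 (Camera): category_id=2 -> matches Furniture
  - product 4 (Router): category_id=2 -> matches Furniture
  - product 5 (Headphones): category_id=1 -> matches Kitchen
  - product 6 (Lamp): category_id=2 -> matches Furniture
  - product 7 (Cable): category_id=NULL, no match -> dropped
So 2 of 7 rows are dropped.

SQL:
SELECT a.name, b.name AS category
FROM products a
INNER JOIN categories b ON a.category_id = b.id

Result:
name       | category 
-----------+----------
Stapler    | Kitchen  
Camera     | Furniture
Router     | Furniture
Headphones | Kitchen  
Lamp       | Furniture


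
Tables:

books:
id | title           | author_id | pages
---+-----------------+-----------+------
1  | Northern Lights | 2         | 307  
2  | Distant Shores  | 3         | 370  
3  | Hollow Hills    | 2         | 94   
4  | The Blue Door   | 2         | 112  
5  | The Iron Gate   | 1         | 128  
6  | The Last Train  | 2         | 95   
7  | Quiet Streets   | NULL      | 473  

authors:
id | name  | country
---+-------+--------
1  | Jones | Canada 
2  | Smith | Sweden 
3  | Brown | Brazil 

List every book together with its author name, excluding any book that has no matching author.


INNER JOIN keeps only books rows whose author_id matches an id in authors. Walk through each book:
  - book 1 (Northern Lights): author_id=2 -> matches Smith
  - book 2 (Distant Shores): author_id=3 -> matches Brown
  - book 3 (Hollow Hills): author_id=2 -> matches Smith
  - book 4 (The Blue Door): author_id=2 -> matches Smith
  - book 5 (The Iron Gate): author_id=1 -> matches Jones
  - book 6 (The Last Train): author_id=2 -> matches Smith
  - book 7 (Quiet Streets): author_id=NULL, no match -> dropped
So 1 of 7 rows is dropped.

SQL:
SELECT a.title, b.name AS author
FROM books a
INNER JOIN authors b ON a.author_id = b.id

Result:
title           | author
----------------+-------
Northern Lights | Smith 
Distant Shores  | Brown 
Hollow Hills    | Smith 
The Blue Door   | Smith 
The Iron Gate   | Jones 
The Last Train  | Smith 


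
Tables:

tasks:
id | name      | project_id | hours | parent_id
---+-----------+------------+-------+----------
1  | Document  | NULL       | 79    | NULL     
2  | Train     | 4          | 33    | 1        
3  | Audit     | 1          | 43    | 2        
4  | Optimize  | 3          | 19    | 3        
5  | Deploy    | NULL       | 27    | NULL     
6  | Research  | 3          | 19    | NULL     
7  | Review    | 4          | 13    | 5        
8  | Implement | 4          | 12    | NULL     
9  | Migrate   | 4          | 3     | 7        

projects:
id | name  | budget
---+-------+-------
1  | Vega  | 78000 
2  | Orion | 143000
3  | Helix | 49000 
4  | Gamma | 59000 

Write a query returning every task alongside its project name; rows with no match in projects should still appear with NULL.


LEFT JOIN keeps every row from tasks (the left table); where project_id has no match in projects, the project columns become NULL. Walk through each task:
  - task 1 (Document): project_id=NULL, no match -> kept with NULL
  - task 2 (Train): project_id=4 -> matches Gamma
  - task 3 (Audit): project_id=1 -> matches Vega
  - task 4 (Optimize): project_id=3 -> matches Helix
  - task 5 (Deploy): project_id=NULL, no match -> kept with NULL
  - task 6 (Research): project_id=3 -> matches Helix
  - task 7 (Review): project_id=4 -> matches Gamma
  - task 8 (Implement): project_id=4 -> matches Gamma
  - task 9 (Migrate): project_id=4 -> matches Gamma
All 9 rows appear; 2 have NULL project.

SQL:
SELECT a.name, b.name AS project
FROM tasks a
LEFT JOIN projects b ON a.project_id = b.id

Result:
name      | project
----------+--------
Document  | NULL   
Train     | Gamma  
Audit     | Vega   
Optimize  | Helix  
Deploy    | NULL   
Research  | Helix  
Review    | Gamma  
Implement | Gamma  
Migrate   | Gamma  


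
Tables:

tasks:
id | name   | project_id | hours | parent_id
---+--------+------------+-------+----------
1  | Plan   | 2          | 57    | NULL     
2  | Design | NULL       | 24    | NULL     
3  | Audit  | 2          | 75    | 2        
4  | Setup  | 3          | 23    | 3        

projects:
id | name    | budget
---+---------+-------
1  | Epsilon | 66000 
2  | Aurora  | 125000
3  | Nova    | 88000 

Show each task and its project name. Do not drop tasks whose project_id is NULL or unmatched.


LEFT JOIN keeps every row from tasks (the left table); where project_id has no match in projects, the project columns become NULL. Walk through each task:
  - task 1 (Plan): project_id=2 -> matches Aurora
  - task 2 (Design): project_id=NULL, no match -> kept with NULL
  - task 3 (Audit): project_id=2 -> matches Aurora
  - task 4 (Setup): project_id=3 -> matches Nova
All 4 rows appear; 1 has NULL project.

SQL:
SELECT a.name, b.name AS project
FROM tasks a
LEFT JOIN projects b ON a.project_id = b.id

Result:
name   | project
-------+--------
Plan   | Aurora 
Design | NULL   
Audit  | Aurora 
Setup  | Nova   


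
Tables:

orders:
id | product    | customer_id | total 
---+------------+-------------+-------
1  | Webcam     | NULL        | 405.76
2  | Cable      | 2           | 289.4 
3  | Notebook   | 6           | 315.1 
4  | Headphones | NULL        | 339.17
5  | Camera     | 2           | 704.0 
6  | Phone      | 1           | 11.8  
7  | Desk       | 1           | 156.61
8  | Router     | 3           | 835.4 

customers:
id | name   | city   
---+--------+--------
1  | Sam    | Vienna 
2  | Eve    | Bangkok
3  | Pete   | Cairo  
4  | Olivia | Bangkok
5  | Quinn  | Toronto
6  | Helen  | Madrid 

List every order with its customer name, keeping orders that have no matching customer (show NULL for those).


LEFT JOIN keeps every row from orders (the left table); where customer_id has no match in customers, the customer columns become NULL. Walk through each order:
  - order 1 (Webcam): customer_id=NULL, no match -> kept with NULL
  - order 2 (Cable): customer_id=2 -> matches Eve
  - order 3 (Notebook): customer_id=6 -> matches Helen
  - order 4 (Headphones): customer_id=NULL, no match -> kept with NULL
  - order 5 (Camera): customer_id=2 -> matches Eve
  - order 6 (Phone): customer_id=1 -> matches Sam
  - order 7 (Desk): customer_id=1 -> matches Sam
  - order 8 (Router): customer_id=3 -> matches Pete
All 8 rows appear; 2 have NULL customer.

SQL:
SELECT a.product, b.name AS customer
FROM orders a
LEFT JOIN customers b ON a.customer_id = b.id

Result:
product    | customer
-----------+---------
Webcam     | NULL    
Cable      | Eve     
Notebook   | Helen   
Headphones | NULL    
Camera     | Eve     
Phone      | Sam     
Desk       | Sam     
Router     | Pete    


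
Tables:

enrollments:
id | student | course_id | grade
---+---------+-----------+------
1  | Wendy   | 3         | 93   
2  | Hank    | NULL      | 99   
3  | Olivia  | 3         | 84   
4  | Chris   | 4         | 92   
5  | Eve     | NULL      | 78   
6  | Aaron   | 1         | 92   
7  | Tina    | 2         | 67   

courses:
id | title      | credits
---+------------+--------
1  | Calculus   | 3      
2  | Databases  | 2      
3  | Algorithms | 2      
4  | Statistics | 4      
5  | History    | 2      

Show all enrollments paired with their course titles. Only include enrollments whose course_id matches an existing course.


INNER JOIN keeps only enrollments rows whose course_id matches an id in courses. Walk through each enrollment:
  - enrollment 1 (Wendy): course_id=3 -> matches Algorithms
  - enrollment 2 (Hank): course_id=NULL, no match -> dropped
  - enrollment 3 (Olivia): course_id=3 -> matches Algorithms
  - enrollment 4 (Chris): course_id=4 -> matches Statistics
  - enrollment 5 (Eve): course_id=NULL, no match -> dropped
  - enrollment 6 (Aaron): course_id=1 -> matches Calculus
  - enrollment 7 (Tina): course_id=2 -> matches Databases
So 2 of 7 rows are dropped.

SQL:
SELECT a.student, b.title AS course
FROM enrollments a
INNER JOIN courses b ON a.course_id = b.id

Result:
student | course    
--------+-----------
Wendy   | Algorithms
Olivia  | Algorithms
Chris   | Statistics
Aaron   | Calculus  
Tina    | Databases 
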